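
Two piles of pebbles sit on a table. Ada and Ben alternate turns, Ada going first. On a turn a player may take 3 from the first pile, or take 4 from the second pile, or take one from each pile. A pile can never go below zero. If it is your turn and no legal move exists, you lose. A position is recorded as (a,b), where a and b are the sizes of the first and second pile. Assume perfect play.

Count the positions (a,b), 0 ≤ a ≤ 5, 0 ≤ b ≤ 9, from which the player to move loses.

Work bottom-up. With no move the player to move loses. Otherwise the position is W if at least one move leads to an L position for the opponent, and L if every move leads to a W.
Every move lowers a or b (never raises either), so fill the grid row by row in increasing a, and left to right within a row: each cell's successors are then already labelled.
      b=0  b=1  b=2  b=3  b=4  b=5  b=6  b=7  b=8  b=9
a=0:    L    L    L    L    W    W    W    W    L    L
a=1:    L    W    W    W    W    L    L    L    L    W
a=2:    L    W    L    L    W    L    W    W    W    W
a=3:    W    W    W    W    W    L    W    L    W    W
a=4:    W    L    L    L    L    W    W    W    W    L
a=5:    W    L    W    W    W    W    L    L    L    L
Cells with no legal move (terminal, hence L): (0,0), (0,1), (0,2), (0,3), (1,0), (2,0).
The remaining L cells, each justified by listing all of its moves:
(0,8): L (sole option (0,4)(W) is W)
(0,9): L (sole option (0,5)(W) is W)
(1,5): L (options (1,1)(W), (0,4)(W) are all W)
(1,6): L (options (1,2)(W), (0,5)(W) are all W)
(1,7): L (options (1,3)(W), (0,6)(W) are all W)
(1,8): L (options (1,4)(W), (0,7)(W) are all W)
(2,2): L (sole option (1,1)(W) is W)
(2,3): L (sole option (1,2)(W) is W)
(2,5): L (options (2,1)(W), (1,4)(W) are all W)
(3,5): L (options (0,5)(W), (3,1)(W), (2,4)(W) are all W)
(3,7): L (options (0,7)(W), (3,3)(W), (2,6)(W) are all W)
(4,1): L (options (1,1)(W), (3,0)(W) are all W)
(4,2): L (options (1,2)(W), (3,1)(W) are all W)
(4,3): L (options (1,3)(W), (3,2)(W) are all W)
(4,4): L (options (1,4)(W), (4,0)(W), (3,3)(W) are all W)
(4,9): L (options (1,9)(W), (4,5)(W), (3,8)(W) are all W)
(5,1): L (options (2,1)(W), (4,0)(W) are all W)
(5,6): L (options (2,6)(W), (5,2)(W), (4,5)(W) are all W)
(5,7): L (options (2,7)(W), (5,3)(W), (4,6)(W) are all W)
(5,8): L (options (2,8)(W), (5,4)(W), (4,7)(W) are all W)
(5,9): L (options (2,9)(W), (5,5)(W), (4,8)(W) are all W)
Every other cell has at least one move into one of the L cells above, so it is W.
L cells per row: a=0: 6, a=1: 5, a=2: 4, a=3: 2, a=4: 5, a=5: 5; total 27.

27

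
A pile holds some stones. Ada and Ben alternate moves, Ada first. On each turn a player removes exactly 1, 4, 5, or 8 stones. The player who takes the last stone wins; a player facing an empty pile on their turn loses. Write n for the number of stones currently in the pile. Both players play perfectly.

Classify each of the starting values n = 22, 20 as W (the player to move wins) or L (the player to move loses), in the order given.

Compute win/loss labels from the base case upward. A position with no move is L. Any other position is W if it can reach an L in one move, else L.
n=0: no move → L
n=1: can move to 0, which is L ⇒ W
n=2: the only move is to 1(W), a W ⇒ L
n=3: can move to 2, which is L ⇒ W
n=4: can move to 0, which is L ⇒ W
n=5: can move to 0, which is L ⇒ W
n=6: can move to 2, which is L ⇒ W
n=7: can move to 2, which is L ⇒ W
n=8: can move to 0, which is L ⇒ W
n=9: moves to 8(W), 5(W), 4(W), 1(W); every one is W ⇒ L
n=10: can move to 9, which is L ⇒ W
n=11: moves to 10(W), 7(W), 6(W), 3(W); every one is W ⇒ L
n=12: can move to 11, which is L ⇒ W
n=13: can move to 9, which is L ⇒ W
n=14: can move to 9, which is L ⇒ W
n=15: can move to 11, which is L ⇒ W
n=16: can move to 11, which is L ⇒ W
n=17: can move to 9, which is L ⇒ W
n=18: moves to 17(W), 14(W), 13(W), 10(W); every one is W ⇒ L
n=19: can move to 18, which is L ⇒ W
n=20: moves to 19(W), 16(W), 15(W), 12(W); every one is W ⇒ L
n=21: can move to 20, which is L ⇒ W
n=22: can move to 18, which is L ⇒ W

22: W, 20: L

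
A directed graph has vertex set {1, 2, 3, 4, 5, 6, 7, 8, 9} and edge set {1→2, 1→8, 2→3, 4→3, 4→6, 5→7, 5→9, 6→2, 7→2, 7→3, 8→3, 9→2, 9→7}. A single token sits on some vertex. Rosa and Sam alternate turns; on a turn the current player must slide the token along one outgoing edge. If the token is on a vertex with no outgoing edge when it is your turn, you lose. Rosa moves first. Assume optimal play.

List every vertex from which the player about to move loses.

Work bottom-up. With no move the player to move loses. Otherwise the position is W if at least one move leads to an L position for the opponent, and L if every move leads to a W.
Every edge goes from a vertex to one that appears earlier in the order 3, 2, 7, 8, 1, 6, 9, 4, 5, so processing vertices in that order labels each vertex after all of its successors.
3: no outgoing edge → L
2: W (go to 3, an L position)
7: W (go to 3, an L position)
8: W (go to 3, an L position)
1: L (options 8(W), 2(W) are all W)
6: L (sole option 2(W) is W)
9: L (options 7(W), 2(W) are all W)
4: W (go to 6, an L position)
5: W (go to 9, an L position)
Reading off the rows marked L gives the requested list; there are 4 such vertices.

1, 3, 6, 9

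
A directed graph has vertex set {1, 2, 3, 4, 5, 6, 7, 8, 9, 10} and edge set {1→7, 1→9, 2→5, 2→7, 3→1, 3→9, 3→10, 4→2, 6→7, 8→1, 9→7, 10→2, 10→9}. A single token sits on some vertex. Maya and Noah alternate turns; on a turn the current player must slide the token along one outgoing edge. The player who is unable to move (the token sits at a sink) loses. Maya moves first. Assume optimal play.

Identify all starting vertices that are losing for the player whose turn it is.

4, 5, 7, 8, 10

Compute win/loss labels from the base case upward. A position with no move is L. Any other position is W if it can reach an L in one move, else L.
Every edge goes from a vertex to one that appears earlier in the order 7, 5, 2, 9, 10, 1, 6, 4, 8, 3, so processing vertices in that order labels each vertex after all of its successors.
7: no outgoing edge → L
5: no outgoing edge → L
2: reaches L-position 5 → W
9: reaches L-position 7 → W
10: only reaches 9(W), 2(W), all W → L
1: reaches L-position 7 → W
6: reaches L-position 7 → W
4: only reaches 2(W), which is W → L
8: only reaches 1(W), which is W → L
3: reaches L-position 10 → W
The losing starting vertices are exactly the entries labelled L in this table (5 of them).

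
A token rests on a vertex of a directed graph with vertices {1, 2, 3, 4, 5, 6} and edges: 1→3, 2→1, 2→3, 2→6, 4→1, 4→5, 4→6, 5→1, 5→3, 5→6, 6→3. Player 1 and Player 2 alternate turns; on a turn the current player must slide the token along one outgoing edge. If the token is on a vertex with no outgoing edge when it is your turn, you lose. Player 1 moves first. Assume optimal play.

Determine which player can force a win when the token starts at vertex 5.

Work bottom-up. With no move the player to move loses. Otherwise the position is W if at least one move leads to an L position for the opponent, and L if every move leads to a W.
Every edge goes from a vertex to one that appears earlier in the order 3, 6, 1, 5, 4, 2, so processing vertices in that order labels each vertex after all of its successors.
3: no outgoing edge → L
6: can move to 3, which is L ⇒ W
1: can move to 3, which is L ⇒ W
5: can move to 3, which is L ⇒ W
4: moves to 5(W), 1(W), 6(W); every one is W ⇒ L
2: can move to 3, which is L ⇒ W
The starting position 5 is W: Player 1 should move to 3, handing over an L position.

Player 1 wins.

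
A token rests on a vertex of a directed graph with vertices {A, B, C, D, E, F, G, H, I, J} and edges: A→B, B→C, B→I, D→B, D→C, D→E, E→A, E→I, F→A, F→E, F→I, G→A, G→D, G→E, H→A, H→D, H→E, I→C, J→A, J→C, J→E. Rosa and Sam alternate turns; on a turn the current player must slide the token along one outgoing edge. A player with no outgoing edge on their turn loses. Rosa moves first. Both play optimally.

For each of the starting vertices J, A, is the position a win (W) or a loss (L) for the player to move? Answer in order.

J: W, A: L

Compute win/loss labels from the base case upward. A position with no move is L. Any other position is W if it can reach an L in one move, else L.
Every edge goes from a vertex to one that appears earlier in the order C, I, B, A, E, D, H, G, J, F, so processing vertices in that order labels each vertex after all of its successors.
C: no outgoing edge → L
I: reaches L-position C → W
B: reaches L-position C → W
A: only reaches B(W), which is W → L
E: reaches L-position A → W
D: reaches L-position C → W
H: reaches L-position A → W
G: reaches L-position A → W
J: reaches L-position A → W
F: reaches L-position A → W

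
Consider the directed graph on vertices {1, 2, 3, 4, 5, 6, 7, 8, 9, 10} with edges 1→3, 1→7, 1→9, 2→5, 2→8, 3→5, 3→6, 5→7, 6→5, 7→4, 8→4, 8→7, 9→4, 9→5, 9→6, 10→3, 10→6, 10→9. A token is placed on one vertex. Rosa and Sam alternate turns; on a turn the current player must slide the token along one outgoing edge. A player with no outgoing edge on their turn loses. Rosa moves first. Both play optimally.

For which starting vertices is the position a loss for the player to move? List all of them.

Label each position W (a win for the player to move) or L (a loss). A position with no legal move is L; any other position is W exactly when some move reaches an L, and L when every move reaches a W.
Every edge goes from a vertex to one that appears earlier in the order 4, 7, 5, 6, 8, 3, 9, 10, 2, 1, so processing vertices in that order labels each vertex after all of its successors.
4: no outgoing edge → L
7: can move to 4, which is L ⇒ W
5: the only move is to 7(W), a W ⇒ L
6: can move to 5, which is L ⇒ W
8: can move to 4, which is L ⇒ W
3: can move to 5, which is L ⇒ W
9: can move to 5, which is L ⇒ W
10: moves to 9(W), 3(W), 6(W); every one is W ⇒ L
2: can move to 5, which is L ⇒ W
1: moves to 9(W), 3(W), 7(W); every one is W ⇒ L
The losing starting vertices are exactly the entries labelled L in this table (4 of them).

1, 4, 5, 10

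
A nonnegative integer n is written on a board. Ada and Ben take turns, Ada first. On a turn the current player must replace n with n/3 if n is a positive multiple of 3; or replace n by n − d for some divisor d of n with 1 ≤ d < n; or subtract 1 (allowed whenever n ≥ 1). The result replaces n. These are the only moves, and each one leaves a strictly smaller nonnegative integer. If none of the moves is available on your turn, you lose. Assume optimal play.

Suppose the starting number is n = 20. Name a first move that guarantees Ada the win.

Use the standard recursion: the mover loses at a terminal position; elsewhere, the mover wins exactly when some move hands the opponent an L position.
n=0: no move → L
n=1: can move to 0, which is L ⇒ W
n=2: the only move is to 1(W), a W ⇒ L
n=3: can move to 2, which is L ⇒ W
n=4: can move to 2, which is L ⇒ W
n=5: the only move is to 4(W), a W ⇒ L
n=6: can move to 2, which is L ⇒ W
n=7: the only move is to 6(W), a W ⇒ L
n=8: can move to 7, which is L ⇒ W
n=9: moves to 3(W), 6(W), 8(W); every one is W ⇒ L
n=10: can move to 5, which is L ⇒ W
n=11: the only move is to 10(W), a W ⇒ L
n=12: can move to 9, which is L ⇒ W
n=13: the only move is to 12(W), a W ⇒ L
n=14: can move to 7, which is L ⇒ W
n=15: can move to 5, which is L ⇒ W
n=16: moves to 8(W), 12(W), 14(W), 15(W); every one is W ⇒ L
n=17: can move to 16, which is L ⇒ W
n=18: can move to 9, which is L ⇒ W
n=19: the only move is to 18(W), a W ⇒ L
n=20: can move to 16, which is L ⇒ W
From 20, the L positions reachable in one move are: 16, 19. Any move reaching one of these is winning.

Move to 16.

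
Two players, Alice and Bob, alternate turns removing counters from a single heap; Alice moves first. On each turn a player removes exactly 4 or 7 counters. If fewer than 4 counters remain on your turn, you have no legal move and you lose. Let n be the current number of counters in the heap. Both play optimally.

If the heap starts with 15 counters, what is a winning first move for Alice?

Remove 4, leaving 11.

Classify positions by backward induction: terminal positions (no move available) are L. From any other position, the mover wins iff some move reaches an L.
n=0: no move → L
n=1: no move → L
n=2: no move → L
n=3: no move → L
n=4: W (go to 0, an L position)
n=5: W (go to 1, an L position)
n=6: W (go to 2, an L position)
n=7: W (go to 3, an L position)
n=8: W (go to 1, an L position)
n=9: W (go to 2, an L position)
n=10: W (go to 3, an L position)
n=11: L (options 7(W), 4(W) are all W)
n=12: L (options 8(W), 5(W) are all W)
n=13: L (options 9(W), 6(W) are all W)
n=14: L (options 10(W), 7(W) are all W)
n=15: W (go to 11, an L position)
From 15, the L positions reachable in one move are: 11.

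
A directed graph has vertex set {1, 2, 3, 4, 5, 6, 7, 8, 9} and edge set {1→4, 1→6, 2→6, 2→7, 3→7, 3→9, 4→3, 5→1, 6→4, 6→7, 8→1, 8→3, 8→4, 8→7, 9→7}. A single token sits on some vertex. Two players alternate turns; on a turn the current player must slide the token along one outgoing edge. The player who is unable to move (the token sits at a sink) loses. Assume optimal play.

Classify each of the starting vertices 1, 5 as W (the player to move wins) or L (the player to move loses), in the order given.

Compute win/loss labels from the base case upward. A position with no move is L. Any other position is W if it can reach an L in one move, else L.
Every edge goes from a vertex to one that appears earlier in the order 7, 9, 3, 4, 6, 1, 2, 8, 5, so processing vertices in that order labels each vertex after all of its successors.
7: no outgoing edge → L
9: can move to 7, which is L ⇒ W
3: can move to 7, which is L ⇒ W
4: the only move is to 3(W), a W ⇒ L
6: can move to 4, which is L ⇒ W
1: can move to 4, which is L ⇒ W
2: can move to 7, which is L ⇒ W
8: can move to 4, which is L ⇒ W
5: the only move is to 1(W), a W ⇒ L

1: W, 5: L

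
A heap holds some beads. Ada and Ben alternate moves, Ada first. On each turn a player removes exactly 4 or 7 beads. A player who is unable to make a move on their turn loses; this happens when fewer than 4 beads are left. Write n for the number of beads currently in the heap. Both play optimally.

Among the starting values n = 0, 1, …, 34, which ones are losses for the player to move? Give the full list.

Classify positions by backward induction: terminal positions (no move available) are L. From any other position, the mover wins iff some move reaches an L.
n=0: no move → L
n=1: no move → L
n=2: no move → L
n=3: no move → L
n=4: W (go to 0, an L position)
n=5: W (go to 1, an L position)
n=6: W (go to 2, an L position)
n=7: W (go to 3, an L position)
n=8: W (go to 1, an L position)
n=9: W (go to 2, an L position)
n=10: W (go to 3, an L position)
n=11: L (options 7(W), 4(W) are all W)
n=12: L (options 8(W), 5(W) are all W)
n=13: L (options 9(W), 6(W) are all W)
n=14: L (options 10(W), 7(W) are all W)
n=15: W (go to 11, an L position)
n=16: W (go to 12, an L position)
n=17: W (go to 13, an L position)
n=18: W (go to 14, an L position)
n=19: W (go to 12, an L position)
n=20: W (go to 13, an L position)
n=21: W (go to 14, an L position)
n=22: L (options 18(W), 15(W) are all W)
n=23: L (options 19(W), 16(W) are all W)
n=24: L (options 20(W), 17(W) are all W)
n=25: L (options 21(W), 18(W) are all W)
n=26: W (go to 22, an L position)
n=27: W (go to 23, an L position)
n=28: W (go to 24, an L position)
n=29: W (go to 25, an L position)
n=30: W (go to 23, an L position)
n=31: W (go to 24, an L position)
n=32: W (go to 25, an L position)
n=33: L (options 29(W), 26(W) are all W)
n=34: L (options 30(W), 27(W) are all W)
Reading off the rows marked L gives the requested list; there are 14 such values of n.

0, 1, 2, 3, 11, 12, 13, 14, 22, 23, 24, 25, 33, 34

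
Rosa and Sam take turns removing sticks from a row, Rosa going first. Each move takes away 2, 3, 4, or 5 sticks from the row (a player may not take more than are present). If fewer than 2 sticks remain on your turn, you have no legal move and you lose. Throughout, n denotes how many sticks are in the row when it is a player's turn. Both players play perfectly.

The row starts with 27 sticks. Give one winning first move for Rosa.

Remove 5, leaving 22.

Label each position W (a win for the player to move) or L (a loss). A position with no legal move is L; any other position is W exactly when some move reaches an L, and L when every move reaches a W.
n=0: no move → L
n=1: no move → L
n=2: W (go to 0, an L position)
n=3: W (go to 1, an L position)
n=4: W (go to 1, an L position)
n=5: W (go to 1, an L position)
n=6: W (go to 1, an L position)
n=7: L (options 5(W), 4(W), 3(W), 2(W) are all W)
n=8: L (options 6(W), 5(W), 4(W), 3(W) are all W)
n=9: W (go to 7, an L position)
n=10: W (go to 8, an L position)
n=11: W (go to 8, an L position)
n=12: W (go to 8, an L position)
n=13: W (go to 8, an L position)
n=14: L (options 12(W), 11(W), 10(W), 9(W) are all W)
n=15: L (options 13(W), 12(W), 11(W), 10(W) are all W)
n=16: W (go to 14, an L position)
n=17: W (go to 15, an L position)
n=18: W (go to 15, an L position)
n=19: W (go to 15, an L position)
n=20: W (go to 15, an L position)
n=21: L (options 19(W), 18(W), 17(W), 16(W) are all W)
n=22: L (options 20(W), 19(W), 18(W), 17(W) are all W)
n=23: W (go to 21, an L position)
n=24: W (go to 22, an L position)
n=25: W (go to 22, an L position)
n=26: W (go to 22, an L position)
n=27: W (go to 22, an L position)
From 27, the L positions reachable in one move are: 22.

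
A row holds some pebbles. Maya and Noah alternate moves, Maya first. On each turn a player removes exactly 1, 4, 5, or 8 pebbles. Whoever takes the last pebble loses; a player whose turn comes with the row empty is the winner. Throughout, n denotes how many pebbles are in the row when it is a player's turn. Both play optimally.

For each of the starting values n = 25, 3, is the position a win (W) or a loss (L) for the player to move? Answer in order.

Positions with no move are W. A position that does have a move is losing for the player to move precisely when every available move leads to a winning position for the opponent. Fill in the labels:
n=0: no move; the opponent has just taken the last pebble and therefore loses → W
n=1: L (sole option 0(W) is W)
n=2: W (go to 1, an L position)
n=3: L (sole option 2(W) is W)
n=4: W (go to 3, an L position)
n=5: W (go to 1, an L position)
n=6: W (go to 1, an L position)
n=7: W (go to 3, an L position)
n=8: W (go to 3, an L position)
n=9: W (go to 1, an L position)
n=10: L (options 9(W), 6(W), 5(W), 2(W) are all W)
n=11: W (go to 10, an L position)
n=12: L (options 11(W), 8(W), 7(W), 4(W) are all W)
n=13: W (go to 12, an L position)
n=14: W (go to 10, an L position)
n=15: W (go to 10, an L position)
n=16: W (go to 12, an L position)
n=17: W (go to 12, an L position)
n=18: W (go to 10, an L position)
n=19: L (options 18(W), 15(W), 14(W), 11(W) are all W)
n=20: W (go to 19, an L position)
n=21: L (options 20(W), 17(W), 16(W), 13(W) are all W)
n=22: W (go to 21, an L position)
n=23: W (go to 19, an L position)
n=24: W (go to 19, an L position)
n=25: W (go to 21, an L position)

25: W, 3: L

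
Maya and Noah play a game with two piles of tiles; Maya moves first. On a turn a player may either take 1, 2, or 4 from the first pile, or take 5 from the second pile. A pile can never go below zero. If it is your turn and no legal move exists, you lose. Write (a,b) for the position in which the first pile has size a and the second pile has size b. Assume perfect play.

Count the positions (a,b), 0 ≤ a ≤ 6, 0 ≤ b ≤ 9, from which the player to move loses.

Compute win/loss labels from the base case upward. A position with no move is L. Any other position is W if it can reach an L in one move, else L.
Every move lowers a or b (never raises either), so fill the grid row by row in increasing a, and left to right within a row: each cell's successors are then already labelled.
      b=0  b=1  b=2  b=3  b=4  b=5  b=6  b=7  b=8  b=9
a=0:    L    L    L    L    L    W    W    W    W    W
a=1:    W    W    W    W    W    L    L    L    L    L
a=2:    W    W    W    W    W    W    W    W    W    W
a=3:    L    L    L    L    L    W    W    W    W    W
a=4:    W    W    W    W    W    L    L    L    L    L
a=5:    W    W    W    W    W    W    W    W    W    W
a=6:    L    L    L    L    L    W    W    W    W    W
Cells with no legal move (terminal, hence L): (0,0), (0,1), (0,2), (0,3), (0,4).
The remaining L cells, each justified by listing all of its moves:
(1,5): moves to (0,5)(W), (1,0)(W); every one is W ⇒ L
(1,6): moves to (0,6)(W), (1,1)(W); every one is W ⇒ L
(1,7): moves to (0,7)(W), (1,2)(W); every one is W ⇒ L
(1,8): moves to (0,8)(W), (1,3)(W); every one is W ⇒ L
(1,9): moves to (0,9)(W), (1,4)(W); every one is W ⇒ L
(3,0): moves to (2,0)(W), (1,0)(W); every one is W ⇒ L
(3,1): moves to (2,1)(W), (1,1)(W); every one is W ⇒ L
(3,2): moves to (2,2)(W), (1,2)(W); every one is W ⇒ L
(3,3): moves to (2,3)(W), (1,3)(W); every one is W ⇒ L
(3,4): moves to (2,4)(W), (1,4)(W); every one is W ⇒ L
(4,5): moves to (3,5)(W), (2,5)(W), (0,5)(W), (4,0)(W); every one is W ⇒ L
(4,6): moves to (3,6)(W), (2,6)(W), (0,6)(W), (4,1)(W); every one is W ⇒ L
(4,7): moves to (3,7)(W), (2,7)(W), (0,7)(W), (4,2)(W); every one is W ⇒ L
(4,8): moves to (3,8)(W), (2,8)(W), (0,8)(W), (4,3)(W); every one is W ⇒ L
(4,9): moves to (3,9)(W), (2,9)(W), (0,9)(W), (4,4)(W); every one is W ⇒ L
(6,0): moves to (5,0)(W), (4,0)(W), (2,0)(W); every one is W ⇒ L
(6,1): moves to (5,1)(W), (4,1)(W), (2,1)(W); every one is W ⇒ L
(6,2): moves to (5,2)(W), (4,2)(W), (2,2)(W); every one is W ⇒ L
(6,3): moves to (5,3)(W), (4,3)(W), (2,3)(W); every one is W ⇒ L
(6,4): moves to (5,4)(W), (4,4)(W), (2,4)(W); every one is W ⇒ L
Every other cell has at least one move into one of the L cells above, so it is W.
L cells per row: a=0: 5, a=1: 5, a=2: 0, a=3: 5, a=4: 5, a=5: 0, a=6: 5; total 25.

25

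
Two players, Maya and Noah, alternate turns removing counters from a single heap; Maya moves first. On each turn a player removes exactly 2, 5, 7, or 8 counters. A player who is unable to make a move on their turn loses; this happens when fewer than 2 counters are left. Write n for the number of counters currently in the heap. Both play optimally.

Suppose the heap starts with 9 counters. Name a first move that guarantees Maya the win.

Use the standard recursion: the mover loses at a terminal position; elsewhere, the mover wins exactly when some move hands the opponent an L position.
n=0: no move → L
n=1: no move → L
n=2: →0(L), so W
n=3: →1(L), so W
n=4: →2(W) only, which is W, so L
n=5: →0(L), so W
n=6: →4(L), so W
n=7: →0(L), so W
n=8: →1(L), so W
n=9: →4(L), so W
From 9, the L positions reachable in one move are: 4, 1. Any move reaching one of these is winning.

Remove 5, leaving 4.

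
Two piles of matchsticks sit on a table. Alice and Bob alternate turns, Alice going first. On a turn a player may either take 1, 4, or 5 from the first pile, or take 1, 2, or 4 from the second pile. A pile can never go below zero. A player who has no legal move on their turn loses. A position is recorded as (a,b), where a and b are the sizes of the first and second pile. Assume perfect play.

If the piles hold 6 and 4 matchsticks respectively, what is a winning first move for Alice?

Move to (1,4).

Label each position W (a win for the player to move) or L (a loss). A position with no legal move is L; any other position is W exactly when some move reaches an L, and L when every move reaches a W.
No move ever increases a pile, so every position that can arise here has a ≤ 6 and b ≤ 4; it is enough to label the cells with 0 ≤ a ≤ 6 and 0 ≤ b ≤ 4.
Every move lowers a or b (never raises either), so fill the grid row by row in increasing a, and left to right within a row: each cell's successors are then already labelled.
      b=0  b=1  b=2  b=3  b=4
a=0:    L    W    W    L    W
a=1:    W    L    W    W    L
a=2:    L    W    W    L    W
a=3:    W    L    W    W    L
a=4:    W    W    L    W    W
a=5:    W    W    W    W    W
a=6:    W    W    L    W    W
Cells with no legal move (terminal, hence L): (0,0).
The remaining L cells, each justified by listing all of its moves:
(0,3): only reaches (0,2)(W), (0,1)(W), all W → L
(1,1): only reaches (0,1)(W), (1,0)(W), all W → L
(1,4): only reaches (0,4)(W), (1,3)(W), (1,2)(W), (1,0)(W), all W → L
(2,0): only reaches (1,0)(W), which is W → L
(2,3): only reaches (1,3)(W), (2,2)(W), (2,1)(W), all W → L
(3,1): only reaches (2,1)(W), (3,0)(W), all W → L
(3,4): only reaches (2,4)(W), (3,3)(W), (3,2)(W), (3,0)(W), all W → L
(4,2): only reaches (3,2)(W), (0,2)(W), (4,1)(W), (4,0)(W), all W → L
(6,2): only reaches (5,2)(W), (2,2)(W), (1,2)(W), (6,1)(W), (6,0)(W), all W → L
Every other cell has at least one move into one of the L cells above, so it is W.
From (6,4), the L positions reachable in one move are: (1,4), (6,2). Any move reaching one of these is winning.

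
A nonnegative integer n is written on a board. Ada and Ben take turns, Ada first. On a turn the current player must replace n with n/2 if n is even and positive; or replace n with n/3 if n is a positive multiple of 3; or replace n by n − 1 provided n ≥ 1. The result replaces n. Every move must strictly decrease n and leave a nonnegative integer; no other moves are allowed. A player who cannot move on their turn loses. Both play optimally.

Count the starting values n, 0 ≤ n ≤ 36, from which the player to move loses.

Use the standard recursion: the mover loses at a terminal position; elsewhere, the mover wins exactly when some move hands the opponent an L position.
n=0: no move → L
n=1: reaches L-position 0 → W
n=2: only reaches 1(W), which is W → L
n=3: reaches L-position 2 → W
n=4: reaches L-position 2 → W
n=5: only reaches 4(W), which is W → L
n=6: reaches L-position 2 → W
n=7: only reaches 6(W), which is W → L
n=8: reaches L-position 7 → W
n=9: only reaches 3(W), 8(W), all W → L
n=10: reaches L-position 5 → W
n=11: only reaches 10(W), which is W → L
n=12: reaches L-position 11 → W
n=13: only reaches 12(W), which is W → L
n=14: reaches L-position 7 → W
n=15: reaches L-position 5 → W
n=16: only reaches 8(W), 15(W), all W → L
n=17: reaches L-position 16 → W
n=18: reaches L-position 9 → W
n=19: only reaches 18(W), which is W → L
n=20: reaches L-position 19 → W
n=21: reaches L-position 7 → W
n=22: reaches L-position 11 → W
n=23: only reaches 22(W), which is W → L
n=24: reaches L-position 23 → W
n=25: only reaches 24(W), which is W → L
n=26: reaches L-position 13 → W
n=27: reaches L-position 9 → W
n=28: only reaches 14(W), 27(W), all W → L
n=29: reaches L-position 28 → W
n=30: only reaches 10(W), 15(W), 29(W), all W → L
n=31: reaches L-position 30 → W
n=32: reaches L-position 16 → W
n=33: reaches L-position 11 → W
n=34: only reaches 17(W), 33(W), all W → L
n=35: reaches L-position 34 → W
n=36: only reaches 12(W), 18(W), 35(W), all W → L
L entries with 0 ≤ n ≤ 36: n = 0, 2, 5, 7, 9, 11, 13, 16, 19, 23, 25, 28, 30, 34, 36; that makes 15.

15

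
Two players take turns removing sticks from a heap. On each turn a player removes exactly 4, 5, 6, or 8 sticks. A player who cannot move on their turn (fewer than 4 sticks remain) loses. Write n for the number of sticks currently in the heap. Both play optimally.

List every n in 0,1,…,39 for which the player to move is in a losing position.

0, 1, 2, 3, 12, 13, 14, 15, 24, 25, 26, 27, 36, 37, 38, 39

Build the W/L table. Terminal = L. A non-terminal position is W if it has a move to some L; otherwise it is L.
n=0: no move → L
n=1: no move → L
n=2: no move → L
n=3: no move → L
n=4: reaches L-position 0 → W
n=5: reaches L-position 1 → W
n=6: reaches L-position 2 → W
n=7: reaches L-position 3 → W
n=8: reaches L-position 3 → W
n=9: reaches L-position 3 → W
n=10: reaches L-position 2 → W
n=11: reaches L-position 3 → W
n=12: only reaches 8(W), 7(W), 6(W), 4(W), all W → L
n=13: only reaches 9(W), 8(W), 7(W), 5(W), all W → L
n=14: only reaches 10(W), 9(W), 8(W), 6(W), all W → L
n=15: only reaches 11(W), 10(W), 9(W), 7(W), all W → L
n=16: reaches L-position 12 → W
n=17: reaches L-position 13 → W
n=18: reaches L-position 14 → W
n=19: reaches L-position 15 → W
n=20: reaches L-position 15 → W
n=21: reaches L-position 15 → W
n=22: reaches L-position 14 → W
n=23: reaches L-position 15 → W
n=24: only reaches 20(W), 19(W), 18(W), 16(W), all W → L
n=25: only reaches 21(W), 20(W), 19(W), 17(W), all W → L
n=26: only reaches 22(W), 21(W), 20(W), 18(W), all W → L
n=27: only reaches 23(W), 22(W), 21(W), 19(W), all W → L
n=28: reaches L-position 24 → W
n=29: reaches L-position 25 → W
n=30: reaches L-position 26 → W
n=31: reaches L-position 27 → W
n=32: reaches L-position 27 → W
n=33: reaches L-position 27 → W
n=34: reaches L-position 26 → W
n=35: reaches L-position 27 → W
n=36: only reaches 32(W), 31(W), 30(W), 28(W), all W → L
n=37: only reaches 33(W), 32(W), 31(W), 29(W), all W → L
n=38: only reaches 34(W), 33(W), 32(W), 30(W), all W → L
n=39: only reaches 35(W), 34(W), 33(W), 31(W), all W → L
The losing starting values of n are exactly the entries labelled L in this table (16 of them).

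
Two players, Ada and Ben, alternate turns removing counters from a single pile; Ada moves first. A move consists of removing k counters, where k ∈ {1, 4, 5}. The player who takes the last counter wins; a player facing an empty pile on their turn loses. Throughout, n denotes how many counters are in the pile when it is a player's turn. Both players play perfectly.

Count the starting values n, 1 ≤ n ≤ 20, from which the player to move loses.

5

Work bottom-up. With no move the player to move loses. Otherwise the position is W if at least one move leads to an L position for the opponent, and L if every move leads to a W.
n=0: no move → L
n=1: reaches L-position 0 → W
n=2: only reaches 1(W), which is W → L
n=3: reaches L-position 2 → W
n=4: reaches L-position 0 → W
n=5: reaches L-position 0 → W
n=6: reaches L-position 2 → W
n=7: reaches L-position 2 → W
n=8: only reaches 7(W), 4(W), 3(W), all W → L
n=9: reaches L-position 8 → W
n=10: only reaches 9(W), 6(W), 5(W), all W → L
n=11: reaches L-position 10 → W
n=12: reaches L-position 8 → W
n=13: reaches L-position 8 → W
n=14: reaches L-position 10 → W
n=15: reaches L-position 10 → W
n=16: only reaches 15(W), 12(W), 11(W), all W → L
n=17: reaches L-position 16 → W
n=18: only reaches 17(W), 14(W), 13(W), all W → L
n=19: reaches L-position 18 → W
n=20: reaches L-position 16 → W
L entries with 1 ≤ n ≤ 20 (n=0 is outside the asked range and is not counted): n = 2, 8, 10, 16, 18; that makes 5.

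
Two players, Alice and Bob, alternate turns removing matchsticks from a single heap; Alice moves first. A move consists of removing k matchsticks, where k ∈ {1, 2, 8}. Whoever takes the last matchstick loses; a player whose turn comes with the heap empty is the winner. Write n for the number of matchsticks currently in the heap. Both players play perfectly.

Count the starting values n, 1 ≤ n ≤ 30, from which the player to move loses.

Compute win/loss labels from the base case upward. A position with no move is W. Any other position is W if it can reach an L in one move, else L.
n=0: no move; the opponent has just taken the last matchstick and therefore loses → W
n=1: the only move is to 0(W), a W ⇒ L
n=2: can move to 1, which is L ⇒ W
n=3: can move to 1, which is L ⇒ W
n=4: moves to 3(W), 2(W); every one is W ⇒ L
n=5: can move to 4, which is L ⇒ W
n=6: can move to 4, which is L ⇒ W
n=7: moves to 6(W), 5(W); every one is W ⇒ L
n=8: can move to 7, which is L ⇒ W
n=9: can move to 7, which is L ⇒ W
n=10: moves to 9(W), 8(W), 2(W); every one is W ⇒ L
n=11: can move to 10, which is L ⇒ W
n=12: can move to 10, which is L ⇒ W
n=13: moves to 12(W), 11(W), 5(W); every one is W ⇒ L
n=14: can move to 13, which is L ⇒ W
n=15: can move to 13, which is L ⇒ W
n=16: moves to 15(W), 14(W), 8(W); every one is W ⇒ L
n=17: can move to 16, which is L ⇒ W
n=18: can move to 16, which is L ⇒ W
n=19: moves to 18(W), 17(W), 11(W); every one is W ⇒ L
n=20: can move to 19, which is L ⇒ W
n=21: can move to 19, which is L ⇒ W
n=22: moves to 21(W), 20(W), 14(W); every one is W ⇒ L
n=23: can move to 22, which is L ⇒ W
n=24: can move to 22, which is L ⇒ W
n=25: moves to 24(W), 23(W), 17(W); every one is W ⇒ L
n=26: can move to 25, which is L ⇒ W
n=27: can move to 25, which is L ⇒ W
n=28: moves to 27(W), 26(W), 20(W); every one is W ⇒ L
n=29: can move to 28, which is L ⇒ W
n=30: can move to 28, which is L ⇒ W
L entries with 1 ≤ n ≤ 30 (the range starts at n=1): n = 1, 4, 7, 10, 13, 16, 19, 22, 25, 28; that makes 10.

10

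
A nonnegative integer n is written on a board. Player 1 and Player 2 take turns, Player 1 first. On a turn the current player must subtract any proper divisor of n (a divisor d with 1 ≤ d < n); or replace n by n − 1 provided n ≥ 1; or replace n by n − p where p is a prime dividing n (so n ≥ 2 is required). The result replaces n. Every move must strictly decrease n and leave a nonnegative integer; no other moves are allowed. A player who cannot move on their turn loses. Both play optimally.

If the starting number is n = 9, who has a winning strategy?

Label each position W (a win for the player to move) or L (a loss). A position with no legal move is L; any other position is W exactly when some move reaches an L, and L when every move reaches a W.
n=0: no move → L
n=1: reaches L-position 0 → W
n=2: reaches L-position 0 → W
n=3: reaches L-position 0 → W
n=4: only reaches 2(W), 3(W), all W → L
n=5: reaches L-position 0 → W
n=6: reaches L-position 4 → W
n=7: reaches L-position 0 → W
n=8: reaches L-position 4 → W
n=9: only reaches 6(W), 8(W), all W → L
Every move from 9 reaches a W position, so the mover loses.

Player 2 wins.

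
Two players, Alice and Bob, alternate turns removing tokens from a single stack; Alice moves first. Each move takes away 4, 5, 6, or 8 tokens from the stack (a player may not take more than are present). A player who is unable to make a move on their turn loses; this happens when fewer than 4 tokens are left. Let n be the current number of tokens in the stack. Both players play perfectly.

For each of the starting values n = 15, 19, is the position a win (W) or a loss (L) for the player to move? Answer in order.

15: L, 19: W

Use the standard recursion: the mover loses at a terminal position; elsewhere, the mover wins exactly when some move hands the opponent an L position.
n=0: no move → L
n=1: no move → L
n=2: no move → L
n=3: no move → L
n=4: can move to 0, which is L ⇒ W
n=5: can move to 1, which is L ⇒ W
n=6: can move to 2, which is L ⇒ W
n=7: can move to 3, which is L ⇒ W
n=8: can move to 3, which is L ⇒ W
n=9: can move to 3, which is L ⇒ W
n=10: can move to 2, which is L ⇒ W
n=11: can move to 3, which is L ⇒ W
n=12: moves to 8(W), 7(W), 6(W), 4(W); every one is W ⇒ L
n=13: moves to 9(W), 8(W), 7(W), 5(W); every one is W ⇒ L
n=14: moves to 10(W), 9(W), 8(W), 6(W); every one is W ⇒ L
n=15: moves to 11(W), 10(W), 9(W), 7(W); every one is W ⇒ L
n=16: can move to 12, which is L ⇒ W
n=17: can move to 13, which is L ⇒ W
n=18: can move to 14, which is L ⇒ W
n=19: can move to 15, which is L ⇒ W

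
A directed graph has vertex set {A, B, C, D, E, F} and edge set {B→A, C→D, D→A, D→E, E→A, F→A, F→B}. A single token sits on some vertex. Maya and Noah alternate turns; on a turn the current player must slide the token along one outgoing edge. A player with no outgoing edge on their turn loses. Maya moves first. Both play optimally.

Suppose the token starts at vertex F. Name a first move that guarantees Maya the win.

Build the W/L table. Terminal = L. A non-terminal position is W if it has a move to some L; otherwise it is L.
Every edge goes from a vertex to one that appears earlier in the order A, E, D, C, B, F, so processing vertices in that order labels each vertex after all of its successors.
A: no outgoing edge → L
E: reaches L-position A → W
D: reaches L-position A → W
C: only reaches D(W), which is W → L
B: reaches L-position A → W
F: reaches L-position A → W
From F, the L positions reachable in one move are: A.

Move to A.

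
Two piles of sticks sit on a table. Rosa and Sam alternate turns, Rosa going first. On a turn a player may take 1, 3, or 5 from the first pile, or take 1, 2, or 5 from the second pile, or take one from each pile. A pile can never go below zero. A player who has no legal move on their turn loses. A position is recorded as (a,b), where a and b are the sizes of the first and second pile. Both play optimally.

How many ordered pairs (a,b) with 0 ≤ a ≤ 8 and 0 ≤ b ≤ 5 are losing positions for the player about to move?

Label each position W (a win for the player to move) or L (a loss). A position with no legal move is L; any other position is W exactly when some move reaches an L, and L when every move reaches a W.
Every move lowers a or b (never raises either), so fill the grid row by row in increasing a, and left to right within a row: each cell's successors are then already labelled.
      b=0  b=1  b=2  b=3  b=4  b=5
a=0:    L    W    W    L    W    W
a=1:    W    W    L    W    W    L
a=2:    L    W    W    W    L    W
a=3:    W    W    L    W    W    W
a=4:    L    W    W    W    L    W
a=5:    W    W    L    W    W    W
a=6:    L    W    W    W    L    W
a=7:    W    W    L    W    W    W
a=8:    L    W    W    W    L    W
Cells with no legal move (terminal, hence L): (0,0).
The remaining L cells, each justified by listing all of its moves:
(0,3): →(0,2)(W), (0,1)(W) — all W, so L
(1,2): →(0,2)(W), (1,1)(W), (1,0)(W), (0,1)(W) — all W, so L
(1,5): →(0,5)(W), (1,4)(W), (1,3)(W), (1,0)(W), (0,4)(W) — all W, so L
(2,0): →(1,0)(W) only, which is W, so L
(2,4): →(1,4)(W), (2,3)(W), (2,2)(W), (1,3)(W) — all W, so L
(3,2): →(2,2)(W), (0,2)(W), (3,1)(W), (3,0)(W), (2,1)(W) — all W, so L
(4,0): →(3,0)(W), (1,0)(W) — all W, so L
(4,4): →(3,4)(W), (1,4)(W), (4,3)(W), (4,2)(W), (3,3)(W) — all W, so L
(5,2): →(4,2)(W), (2,2)(W), (0,2)(W), (5,1)(W), (5,0)(W), (4,1)(W) — all W, so L
(6,0): →(5,0)(W), (3,0)(W), (1,0)(W) — all W, so L
(6,4): →(5,4)(W), (3,4)(W), (1,4)(W), (6,3)(W), (6,2)(W), (5,3)(W) — all W, so L
(7,2): →(6,2)(W), (4,2)(W), (2,2)(W), (7,1)(W), (7,0)(W), (6,1)(W) — all W, so L
(8,0): →(7,0)(W), (5,0)(W), (3,0)(W) — all W, so L
(8,4): →(7,4)(W), (5,4)(W), (3,4)(W), (8,3)(W), (8,2)(W), (7,3)(W) — all W, so L
Every other cell has at least one move into one of the L cells above, so it is W.
L cells per row: a=0: 2, a=1: 2, a=2: 2, a=3: 1, a=4: 2, a=5: 1, a=6: 2, a=7: 1, a=8: 2; total 15.

15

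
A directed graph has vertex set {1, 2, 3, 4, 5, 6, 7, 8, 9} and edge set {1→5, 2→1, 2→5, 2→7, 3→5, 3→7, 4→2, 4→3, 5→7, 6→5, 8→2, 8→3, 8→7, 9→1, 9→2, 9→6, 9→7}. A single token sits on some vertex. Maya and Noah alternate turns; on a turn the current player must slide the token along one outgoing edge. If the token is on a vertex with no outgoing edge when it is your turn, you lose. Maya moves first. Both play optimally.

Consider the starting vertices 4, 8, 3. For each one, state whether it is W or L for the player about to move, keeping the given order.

Work bottom-up. With no move the player to move loses. Otherwise the position is W if at least one move leads to an L position for the opponent, and L if every move leads to a W.
Every edge goes from a vertex to one that appears earlier in the order 7, 5, 6, 1, 2, 3, 9, 4, 8, so processing vertices in that order labels each vertex after all of its successors.
7: no outgoing edge → L
5: can move to 7, which is L ⇒ W
6: the only move is to 5(W), a W ⇒ L
1: the only move is to 5(W), a W ⇒ L
2: can move to 1, which is L ⇒ W
3: can move to 7, which is L ⇒ W
9: can move to 1, which is L ⇒ W
4: moves to 3(W), 2(W); every one is W ⇒ L
8: can move to 7, which is L ⇒ W

4: L, 8: W, 3: W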